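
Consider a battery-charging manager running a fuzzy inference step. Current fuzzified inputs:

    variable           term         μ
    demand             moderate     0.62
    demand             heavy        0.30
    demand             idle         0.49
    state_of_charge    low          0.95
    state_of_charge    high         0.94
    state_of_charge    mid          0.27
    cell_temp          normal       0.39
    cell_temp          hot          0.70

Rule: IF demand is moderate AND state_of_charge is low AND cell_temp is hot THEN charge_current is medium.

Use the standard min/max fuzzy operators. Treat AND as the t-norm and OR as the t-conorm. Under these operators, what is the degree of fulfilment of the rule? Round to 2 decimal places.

firing strength: moderate=0.62, low=0.95, hot=0.70; AND[min(a, b)] → w = 0.62

0.62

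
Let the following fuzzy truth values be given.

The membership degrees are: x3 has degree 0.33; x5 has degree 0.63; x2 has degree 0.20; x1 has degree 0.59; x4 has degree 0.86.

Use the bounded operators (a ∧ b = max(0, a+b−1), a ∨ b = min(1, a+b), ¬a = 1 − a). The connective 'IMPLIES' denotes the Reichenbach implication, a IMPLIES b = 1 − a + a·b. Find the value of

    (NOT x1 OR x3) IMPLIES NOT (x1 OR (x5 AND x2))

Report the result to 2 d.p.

0.56

NOT x1 = 1 − 0.59 = 0.41
NOT x1 OR x3 = min(1, a+b) on (0.41, 0.33) = 0.74
x5 AND x2 = max(0, a+b−1) on (0.63, 0.20) = 0.00
x1 OR (x5 AND x2) = min(1, a+b) on (0.59, 0.00) = 0.59
NOT (x1 OR (x5 AND x2)) = 1 − 0.59 = 0.41
(NOT x1 OR x3) IMPLIES NOT (x1 OR (x5 AND x2))  [Reichenbach: 1 − a + a·b] with a=0.74, b=0.41 → 0.56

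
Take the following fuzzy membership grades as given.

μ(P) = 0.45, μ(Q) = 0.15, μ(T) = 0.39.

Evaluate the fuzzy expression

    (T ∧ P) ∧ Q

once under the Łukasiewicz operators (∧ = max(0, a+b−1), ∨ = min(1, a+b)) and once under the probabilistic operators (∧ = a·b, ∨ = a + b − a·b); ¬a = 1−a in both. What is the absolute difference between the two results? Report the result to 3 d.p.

Under Łukasiewicz:
  T ∧ P = max(0, a+b−1) on (0.39, 0.45) = 0.00
  (T ∧ P) ∧ Q = max(0, a+b−1) on (0.00, 0.15) = 0.00
  → value = 0.0000
Under probabilistic:
  T ∧ P = a·b on (0.3900, 0.4500) = 0.1755
  (T ∧ P) ∧ Q = a·b on (0.1755, 0.1500) = 0.0263
  → value = 0.0263
|0.0000 − 0.0263| = 0.026

0.026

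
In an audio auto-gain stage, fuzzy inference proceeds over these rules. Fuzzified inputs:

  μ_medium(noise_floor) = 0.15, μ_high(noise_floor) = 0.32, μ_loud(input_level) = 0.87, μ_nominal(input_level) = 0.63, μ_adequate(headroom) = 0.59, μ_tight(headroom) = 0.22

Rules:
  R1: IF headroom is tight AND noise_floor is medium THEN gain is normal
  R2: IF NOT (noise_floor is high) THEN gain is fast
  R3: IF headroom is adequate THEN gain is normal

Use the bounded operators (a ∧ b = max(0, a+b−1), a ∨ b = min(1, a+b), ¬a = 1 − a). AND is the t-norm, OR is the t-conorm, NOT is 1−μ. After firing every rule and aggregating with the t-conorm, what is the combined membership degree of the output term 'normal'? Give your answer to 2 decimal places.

R1: tight=0.22, medium=0.15; AND[max(0, a+b−1)] → w = 0.00
R2: ¬high=1−0.32=0.68 → w = 0.68
R3: adequate=0.59 → w = 0.59
Rules with consequent 'normal': {R1, R3} → strengths 0.00, 0.59
Aggregate via t-conorm [min(1, a+b)]: 0.59

0.59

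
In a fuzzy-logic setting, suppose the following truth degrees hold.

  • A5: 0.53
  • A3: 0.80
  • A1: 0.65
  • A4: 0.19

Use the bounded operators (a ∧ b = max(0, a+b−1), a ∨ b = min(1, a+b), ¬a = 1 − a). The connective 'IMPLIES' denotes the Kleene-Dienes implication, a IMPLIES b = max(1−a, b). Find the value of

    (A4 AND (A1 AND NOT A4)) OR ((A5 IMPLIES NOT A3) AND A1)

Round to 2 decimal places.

0.12

NOT A4 = 1 − 0.19 = 0.81
A1 AND NOT A4 = max(0, a+b−1) on (0.65, 0.81) = 0.46
A4 AND (A1 AND NOT A4) = max(0, a+b−1) on (0.19, 0.46) = 0.00
NOT A3 = 1 − 0.80 = 0.20
A5 IMPLIES NOT A3  [Kleene-Dienes: max(1−a, b)] with a=0.53, b=0.20 → 0.47
(A5 IMPLIES NOT A3) AND A1 = max(0, a+b−1) on (0.47, 0.65) = 0.12
(A4 AND (A1 AND NOT A4)) OR ((A5 IMPLIES NOT A3) AND A1) = min(1, a+b) on (0.00, 0.12) = 0.12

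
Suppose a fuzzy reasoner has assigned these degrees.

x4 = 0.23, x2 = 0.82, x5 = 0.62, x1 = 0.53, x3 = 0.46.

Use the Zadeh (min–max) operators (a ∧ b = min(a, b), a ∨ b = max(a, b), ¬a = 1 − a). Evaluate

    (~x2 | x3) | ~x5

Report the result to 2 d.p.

0.46

~x2 = 1 − 0.82 = 0.18
~x2 | x3 = max(a, b) on (0.18, 0.46) = 0.46
~x5 = 1 − 0.62 = 0.38
(~x2 | x3) | ~x5 = max(a, b) on (0.46, 0.38) = 0.46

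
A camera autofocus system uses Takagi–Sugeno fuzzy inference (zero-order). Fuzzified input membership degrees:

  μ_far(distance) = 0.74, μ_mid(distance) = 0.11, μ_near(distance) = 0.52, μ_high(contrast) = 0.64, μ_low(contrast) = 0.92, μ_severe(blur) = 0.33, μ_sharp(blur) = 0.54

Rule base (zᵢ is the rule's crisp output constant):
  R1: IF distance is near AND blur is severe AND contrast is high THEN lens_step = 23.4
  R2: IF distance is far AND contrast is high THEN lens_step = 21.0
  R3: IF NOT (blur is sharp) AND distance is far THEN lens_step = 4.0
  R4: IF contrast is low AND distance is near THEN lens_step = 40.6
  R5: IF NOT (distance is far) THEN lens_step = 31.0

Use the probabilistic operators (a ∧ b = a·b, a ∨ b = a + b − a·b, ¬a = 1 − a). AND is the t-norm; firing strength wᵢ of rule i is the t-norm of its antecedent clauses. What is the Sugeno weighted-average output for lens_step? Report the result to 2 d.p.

R1 (z=23.4): near=0.52, severe=0.33, high=0.64; AND[a·b] → w = 0.1098
R2 (z=21.0): far=0.74, high=0.64; AND[a·b] → w = 0.4736
R3 (z=4.0): ¬sharp=1−0.54=0.46, far=0.74; AND[a·b] → w = 0.3404
R4 (z=40.6): low=0.92, near=0.52; AND[a·b] → w = 0.4784
R5 (z=31.0): ¬far=1−0.74=0.26 → w = 0.2600
Weighted average = (0.1098·23.4 + 0.4736·21.0 + 0.3404·4.0 + 0.4784·40.6 + 0.2600·31.0) / (0.1098 + 0.4736 + 0.3404 + 0.4784 + 0.2600)
  = 41.3601 / 1.6622 = 24.88

24.88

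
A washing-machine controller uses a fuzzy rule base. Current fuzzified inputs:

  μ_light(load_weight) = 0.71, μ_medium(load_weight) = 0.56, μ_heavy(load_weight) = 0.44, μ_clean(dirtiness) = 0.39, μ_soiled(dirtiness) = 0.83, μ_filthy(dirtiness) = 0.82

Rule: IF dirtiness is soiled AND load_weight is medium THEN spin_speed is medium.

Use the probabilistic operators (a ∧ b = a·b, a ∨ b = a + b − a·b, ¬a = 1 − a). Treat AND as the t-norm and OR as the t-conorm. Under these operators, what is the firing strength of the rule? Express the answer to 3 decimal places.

firing strength: soiled=0.83, medium=0.56; AND[a·b] → w = 0.4648

0.465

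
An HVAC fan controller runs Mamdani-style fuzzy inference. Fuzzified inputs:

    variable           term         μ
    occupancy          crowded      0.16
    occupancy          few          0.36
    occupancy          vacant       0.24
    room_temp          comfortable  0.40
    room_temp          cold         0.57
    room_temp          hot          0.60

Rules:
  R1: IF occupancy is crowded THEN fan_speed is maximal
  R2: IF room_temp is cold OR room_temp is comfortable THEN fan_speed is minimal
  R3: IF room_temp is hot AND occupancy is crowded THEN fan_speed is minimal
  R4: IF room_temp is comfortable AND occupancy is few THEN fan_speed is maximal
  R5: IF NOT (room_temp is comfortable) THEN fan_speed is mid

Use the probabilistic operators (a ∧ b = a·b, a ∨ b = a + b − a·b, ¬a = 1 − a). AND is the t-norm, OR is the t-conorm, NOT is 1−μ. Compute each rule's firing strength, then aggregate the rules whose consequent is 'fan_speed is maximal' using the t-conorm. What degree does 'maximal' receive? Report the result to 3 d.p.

0.281

R1: crowded=0.16 → w = 0.1600
R2: cold=0.57, comfortable=0.40; OR[a + b − a·b] → w = 0.7420
R3: hot=0.60, crowded=0.16; AND[a·b] → w = 0.0960
R4: comfortable=0.40, few=0.36; AND[a·b] → w = 0.1440
R5: ¬comfortable=1−0.40=0.60 → w = 0.6000
Rules with consequent 'maximal': {R1, R4} → strengths 0.1600, 0.1440
Aggregate via t-conorm [a + b − a·b]: 0.2810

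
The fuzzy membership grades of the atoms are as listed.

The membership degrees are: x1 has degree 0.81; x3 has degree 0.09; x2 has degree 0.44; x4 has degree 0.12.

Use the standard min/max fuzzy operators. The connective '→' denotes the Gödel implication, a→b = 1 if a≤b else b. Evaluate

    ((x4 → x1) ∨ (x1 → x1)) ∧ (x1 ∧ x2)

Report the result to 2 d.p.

x4 → x1  [Gödel: 1 if a≤b else b] with a=0.12, b=0.81 → 1.00
x1 → x1  [Gödel: 1 if a≤b else b] with a=0.81, b=0.81 → 1.00
(x4 → x1) ∨ (x1 → x1) = max(a, b) on (1.00, 1.00) = 1.00
x1 ∧ x2 = min(a, b) on (0.81, 0.44) = 0.44
((x4 → x1) ∨ (x1 → x1)) ∧ (x1 ∧ x2) = min(a, b) on (1.00, 0.44) = 0.44

0.44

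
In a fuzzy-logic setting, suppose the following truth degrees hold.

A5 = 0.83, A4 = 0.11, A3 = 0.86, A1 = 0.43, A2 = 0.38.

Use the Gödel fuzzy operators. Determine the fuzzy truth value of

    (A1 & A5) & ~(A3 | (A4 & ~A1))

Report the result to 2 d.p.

A1 & A5 = min(a, b) on (0.43, 0.83) = 0.43
~A1 = 1 − 0.43 = 0.57
A4 & ~A1 = min(a, b) on (0.11, 0.57) = 0.11
A3 | (A4 & ~A1) = max(a, b) on (0.86, 0.11) = 0.86
~(A3 | (A4 & ~A1)) = 1 − 0.86 = 0.14
(A1 & A5) & ~(A3 | (A4 & ~A1)) = min(a, b) on (0.43, 0.14) = 0.14

0.14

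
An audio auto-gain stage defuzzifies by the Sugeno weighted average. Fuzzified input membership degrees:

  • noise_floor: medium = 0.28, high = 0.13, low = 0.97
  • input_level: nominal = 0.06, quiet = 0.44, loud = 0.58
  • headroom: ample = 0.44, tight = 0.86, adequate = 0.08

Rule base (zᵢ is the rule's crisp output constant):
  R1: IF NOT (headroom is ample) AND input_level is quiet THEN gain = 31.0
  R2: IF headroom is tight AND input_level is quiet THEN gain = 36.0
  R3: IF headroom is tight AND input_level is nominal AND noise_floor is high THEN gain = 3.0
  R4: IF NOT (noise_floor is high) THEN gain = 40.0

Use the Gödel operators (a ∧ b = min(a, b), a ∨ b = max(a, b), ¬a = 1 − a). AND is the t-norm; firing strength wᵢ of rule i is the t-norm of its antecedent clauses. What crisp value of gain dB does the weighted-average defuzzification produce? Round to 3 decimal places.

R1 (z=31.0): ¬ample=1−0.44=0.56, quiet=0.44; AND[min(a, b)] → w = 0.44
R2 (z=36.0): tight=0.86, quiet=0.44; AND[min(a, b)] → w = 0.44
R3 (z=3.0): tight=0.86, nominal=0.06, high=0.13; AND[min(a, b)] → w = 0.06
R4 (z=40.0): ¬high=1−0.13=0.87 → w = 0.87
Weighted average = (0.44·31.0 + 0.44·36.0 + 0.06·3.0 + 0.87·40.0) / (0.44 + 0.44 + 0.06 + 0.87)
  = 64.4600 / 1.8100 = 35.613

35.613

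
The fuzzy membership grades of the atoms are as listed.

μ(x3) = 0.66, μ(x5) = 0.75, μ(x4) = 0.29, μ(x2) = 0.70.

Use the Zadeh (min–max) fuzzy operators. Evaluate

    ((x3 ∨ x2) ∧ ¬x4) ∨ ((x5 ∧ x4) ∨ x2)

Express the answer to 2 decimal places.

0.70

x3 ∨ x2 = max(a, b) on (0.66, 0.70) = 0.70
¬x4 = 1 − 0.29 = 0.71
(x3 ∨ x2) ∧ ¬x4 = min(a, b) on (0.70, 0.71) = 0.70
x5 ∧ x4 = min(a, b) on (0.75, 0.29) = 0.29
(x5 ∧ x4) ∨ x2 = max(a, b) on (0.29, 0.70) = 0.70
((x3 ∨ x2) ∧ ¬x4) ∨ ((x5 ∧ x4) ∨ x2) = max(a, b) on (0.70, 0.70) = 0.70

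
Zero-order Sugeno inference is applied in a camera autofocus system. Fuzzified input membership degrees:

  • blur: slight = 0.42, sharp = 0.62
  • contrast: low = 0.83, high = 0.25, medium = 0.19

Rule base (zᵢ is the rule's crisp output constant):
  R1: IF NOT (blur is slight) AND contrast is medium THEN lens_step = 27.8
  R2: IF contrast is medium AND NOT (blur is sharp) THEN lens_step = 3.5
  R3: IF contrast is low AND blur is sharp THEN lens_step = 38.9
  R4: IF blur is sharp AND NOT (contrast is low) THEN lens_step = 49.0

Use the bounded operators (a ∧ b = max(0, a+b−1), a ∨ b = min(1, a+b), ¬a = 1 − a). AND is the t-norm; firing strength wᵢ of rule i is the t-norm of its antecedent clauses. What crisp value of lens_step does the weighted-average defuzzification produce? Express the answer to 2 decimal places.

R1 (z=27.8): ¬slight=1−0.42=0.58, medium=0.19; AND[max(0, a+b−1)] → w = 0.00
R2 (z=3.5): medium=0.19, ¬sharp=1−0.62=0.38; AND[max(0, a+b−1)] → w = 0.00
R3 (z=38.9): low=0.83, sharp=0.62; AND[max(0, a+b−1)] → w = 0.45
R4 (z=49.0): sharp=0.62, ¬low=1−0.83=0.17; AND[max(0, a+b−1)] → w = 0.00
Weighted average = (0.00·27.8 + 0.00·3.5 + 0.45·38.9 + 0.00·49.0) / (0.00 + 0.00 + 0.45 + 0.00)
  = 17.5050 / 0.4500 = 38.90

38.90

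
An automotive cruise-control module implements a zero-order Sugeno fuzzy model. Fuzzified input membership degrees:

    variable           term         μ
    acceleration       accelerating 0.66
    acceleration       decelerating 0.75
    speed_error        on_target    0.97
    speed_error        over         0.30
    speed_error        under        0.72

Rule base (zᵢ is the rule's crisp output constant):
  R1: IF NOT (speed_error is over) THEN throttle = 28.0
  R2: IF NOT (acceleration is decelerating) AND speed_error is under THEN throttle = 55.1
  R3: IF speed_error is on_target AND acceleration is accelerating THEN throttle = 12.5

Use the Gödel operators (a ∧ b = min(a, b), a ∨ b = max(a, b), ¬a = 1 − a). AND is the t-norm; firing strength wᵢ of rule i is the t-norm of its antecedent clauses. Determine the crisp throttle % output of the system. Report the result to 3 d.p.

R1 (z=28.0): ¬over=1−0.30=0.70 → w = 0.70
R2 (z=55.1): ¬decelerating=1−0.75=0.25, under=0.72; AND[min(a, b)] → w = 0.25
R3 (z=12.5): on_target=0.97, accelerating=0.66; AND[min(a, b)] → w = 0.66
Weighted average = (0.70·28.0 + 0.25·55.1 + 0.66·12.5) / (0.70 + 0.25 + 0.66)
  = 41.6250 / 1.6100 = 25.854

25.854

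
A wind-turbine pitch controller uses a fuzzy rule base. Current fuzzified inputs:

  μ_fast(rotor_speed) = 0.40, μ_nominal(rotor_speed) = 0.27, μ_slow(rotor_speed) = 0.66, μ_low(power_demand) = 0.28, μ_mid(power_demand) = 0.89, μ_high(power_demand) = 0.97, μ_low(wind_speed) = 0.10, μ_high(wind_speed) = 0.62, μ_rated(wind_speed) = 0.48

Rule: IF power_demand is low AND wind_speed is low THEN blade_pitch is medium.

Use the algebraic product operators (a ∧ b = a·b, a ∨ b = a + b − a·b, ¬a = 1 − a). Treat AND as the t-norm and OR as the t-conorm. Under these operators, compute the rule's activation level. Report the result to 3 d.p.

firing strength: low=0.28, low=0.10; AND[a·b] → w = 0.0280

0.028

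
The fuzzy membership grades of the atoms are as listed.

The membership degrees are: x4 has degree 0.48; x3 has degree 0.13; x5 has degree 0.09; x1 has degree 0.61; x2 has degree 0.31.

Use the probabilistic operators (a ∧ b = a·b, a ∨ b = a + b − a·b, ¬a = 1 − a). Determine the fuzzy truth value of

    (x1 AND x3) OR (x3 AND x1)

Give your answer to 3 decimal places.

0.152

x1 AND x3 = a·b on (0.6100, 0.1300) = 0.0793
x3 AND x1 = a·b on (0.1300, 0.6100) = 0.0793
(x1 AND x3) OR (x3 AND x1) = a + b − a·b on (0.0793, 0.0793) = 0.1523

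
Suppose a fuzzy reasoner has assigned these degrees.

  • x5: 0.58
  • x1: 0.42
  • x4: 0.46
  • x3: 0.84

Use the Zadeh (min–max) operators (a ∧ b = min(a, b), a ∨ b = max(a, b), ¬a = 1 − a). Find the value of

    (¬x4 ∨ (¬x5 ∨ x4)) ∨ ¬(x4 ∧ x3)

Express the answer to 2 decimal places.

¬x4 = 1 − 0.46 = 0.54
¬x5 = 1 − 0.58 = 0.42
¬x5 ∨ x4 = max(a, b) on (0.42, 0.46) = 0.46
¬x4 ∨ (¬x5 ∨ x4) = max(a, b) on (0.54, 0.46) = 0.54
x4 ∧ x3 = min(a, b) on (0.46, 0.84) = 0.46
¬(x4 ∧ x3) = 1 − 0.46 = 0.54
(¬x4 ∨ (¬x5 ∨ x4)) ∨ ¬(x4 ∧ x3) = max(a, b) on (0.54, 0.54) = 0.54

0.54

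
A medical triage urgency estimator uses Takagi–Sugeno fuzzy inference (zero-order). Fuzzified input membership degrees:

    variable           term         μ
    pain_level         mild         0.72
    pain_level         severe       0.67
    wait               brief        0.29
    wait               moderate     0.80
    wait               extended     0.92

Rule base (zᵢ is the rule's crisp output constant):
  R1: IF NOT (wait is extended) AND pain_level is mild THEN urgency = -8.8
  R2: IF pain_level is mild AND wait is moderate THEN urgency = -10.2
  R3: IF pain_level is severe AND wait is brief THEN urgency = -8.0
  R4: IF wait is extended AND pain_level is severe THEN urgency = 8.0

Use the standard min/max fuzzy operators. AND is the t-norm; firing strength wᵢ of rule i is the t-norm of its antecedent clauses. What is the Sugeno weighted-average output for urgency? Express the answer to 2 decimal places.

R1 (z=-8.8): ¬extended=1−0.92=0.08, mild=0.72; AND[min(a, b)] → w = 0.08
R2 (z=-10.2): mild=0.72, moderate=0.80; AND[min(a, b)] → w = 0.72
R3 (z=-8.0): severe=0.67, brief=0.29; AND[min(a, b)] → w = 0.29
R4 (z=8.0): extended=0.92, severe=0.67; AND[min(a, b)] → w = 0.67
Weighted average = (0.08·-8.8 + 0.72·-10.2 + 0.29·-8.0 + 0.67·8.0) / (0.08 + 0.72 + 0.29 + 0.67)
  = -5.0080 / 1.7600 = -2.85

-2.85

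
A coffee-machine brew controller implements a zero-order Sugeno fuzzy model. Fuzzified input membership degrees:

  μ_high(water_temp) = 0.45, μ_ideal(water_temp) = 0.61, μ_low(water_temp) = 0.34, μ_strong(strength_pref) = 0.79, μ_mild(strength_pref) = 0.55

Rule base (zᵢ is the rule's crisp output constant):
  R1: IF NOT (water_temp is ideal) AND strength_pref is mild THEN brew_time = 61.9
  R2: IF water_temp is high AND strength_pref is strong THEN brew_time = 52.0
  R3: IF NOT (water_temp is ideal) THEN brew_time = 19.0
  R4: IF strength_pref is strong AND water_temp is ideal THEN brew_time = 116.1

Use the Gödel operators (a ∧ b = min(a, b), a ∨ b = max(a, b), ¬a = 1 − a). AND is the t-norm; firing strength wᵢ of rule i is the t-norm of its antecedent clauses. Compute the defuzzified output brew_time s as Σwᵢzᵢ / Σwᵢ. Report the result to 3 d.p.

68.354

R1 (z=61.9): ¬ideal=1−0.61=0.39, mild=0.55; AND[min(a, b)] → w = 0.39
R2 (z=52.0): high=0.45, strong=0.79; AND[min(a, b)] → w = 0.45
R3 (z=19.0): ¬ideal=1−0.61=0.39 → w = 0.39
R4 (z=116.1): strong=0.79, ideal=0.61; AND[min(a, b)] → w = 0.61
Weighted average = (0.39·61.9 + 0.45·52.0 + 0.39·19.0 + 0.61·116.1) / (0.39 + 0.45 + 0.39 + 0.61)
  = 125.7720 / 1.8400 = 68.354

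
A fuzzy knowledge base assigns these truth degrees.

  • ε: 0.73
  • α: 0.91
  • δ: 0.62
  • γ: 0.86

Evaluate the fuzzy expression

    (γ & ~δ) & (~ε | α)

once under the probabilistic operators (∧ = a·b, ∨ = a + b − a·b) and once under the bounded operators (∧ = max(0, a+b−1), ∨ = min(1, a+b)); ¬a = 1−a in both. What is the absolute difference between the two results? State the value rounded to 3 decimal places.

0.065

Under probabilistic:
  ~δ = 1 − 0.6200 = 0.3800
  γ & ~δ = a·b on (0.8600, 0.3800) = 0.3268
  ~ε = 1 − 0.7300 = 0.2700
  ~ε | α = a + b − a·b on (0.2700, 0.9100) = 0.9343
  (γ & ~δ) & (~ε | α) = a·b on (0.3268, 0.9343) = 0.3053
  → value = 0.3053
Under bounded:
  ~δ = 1 − 0.62 = 0.38
  γ & ~δ = max(0, a+b−1) on (0.86, 0.38) = 0.24
  ~ε = 1 − 0.73 = 0.27
  ~ε | α = min(1, a+b) on (0.27, 0.91) = 1.00
  (γ & ~δ) & (~ε | α) = max(0, a+b−1) on (0.24, 1.00) = 0.24
  → value = 0.2400
|0.3053 − 0.2400| = 0.065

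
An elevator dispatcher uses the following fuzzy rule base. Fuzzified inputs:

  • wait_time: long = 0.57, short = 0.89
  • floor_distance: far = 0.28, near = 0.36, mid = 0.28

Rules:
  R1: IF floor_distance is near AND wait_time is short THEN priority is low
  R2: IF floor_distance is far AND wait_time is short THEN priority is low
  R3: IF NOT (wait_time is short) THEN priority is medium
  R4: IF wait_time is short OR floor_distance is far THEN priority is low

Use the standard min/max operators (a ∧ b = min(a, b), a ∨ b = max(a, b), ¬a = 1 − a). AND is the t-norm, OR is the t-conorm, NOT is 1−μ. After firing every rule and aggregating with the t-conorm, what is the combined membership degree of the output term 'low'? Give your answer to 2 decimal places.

R1: near=0.36, short=0.89; AND[min(a, b)] → w = 0.36
R2: far=0.28, short=0.89; AND[min(a, b)] → w = 0.28
R3: ¬short=1−0.89=0.11 → w = 0.11
R4: short=0.89, far=0.28; OR[max(a, b)] → w = 0.89
Rules with consequent 'low': {R1, R2, R4} → strengths 0.36, 0.28, 0.89
Aggregate via t-conorm [max(a, b)]: 0.89

0.89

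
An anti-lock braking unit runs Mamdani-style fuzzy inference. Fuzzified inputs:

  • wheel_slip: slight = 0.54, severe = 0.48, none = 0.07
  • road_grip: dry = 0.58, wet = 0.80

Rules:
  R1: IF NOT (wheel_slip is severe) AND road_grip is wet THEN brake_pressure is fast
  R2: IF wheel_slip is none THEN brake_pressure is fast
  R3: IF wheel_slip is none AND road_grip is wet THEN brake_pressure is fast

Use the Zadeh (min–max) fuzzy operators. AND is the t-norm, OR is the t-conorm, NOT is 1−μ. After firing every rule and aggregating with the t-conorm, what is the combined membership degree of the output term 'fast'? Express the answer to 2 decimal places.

R1: ¬severe=1−0.48=0.52, wet=0.80; AND[min(a, b)] → w = 0.52
R2: none=0.07 → w = 0.07
R3: none=0.07, wet=0.80; AND[min(a, b)] → w = 0.07
Rules with consequent 'fast': {R1, R2, R3} → strengths 0.52, 0.07, 0.07
Aggregate via t-conorm [max(a, b)]: 0.52

0.52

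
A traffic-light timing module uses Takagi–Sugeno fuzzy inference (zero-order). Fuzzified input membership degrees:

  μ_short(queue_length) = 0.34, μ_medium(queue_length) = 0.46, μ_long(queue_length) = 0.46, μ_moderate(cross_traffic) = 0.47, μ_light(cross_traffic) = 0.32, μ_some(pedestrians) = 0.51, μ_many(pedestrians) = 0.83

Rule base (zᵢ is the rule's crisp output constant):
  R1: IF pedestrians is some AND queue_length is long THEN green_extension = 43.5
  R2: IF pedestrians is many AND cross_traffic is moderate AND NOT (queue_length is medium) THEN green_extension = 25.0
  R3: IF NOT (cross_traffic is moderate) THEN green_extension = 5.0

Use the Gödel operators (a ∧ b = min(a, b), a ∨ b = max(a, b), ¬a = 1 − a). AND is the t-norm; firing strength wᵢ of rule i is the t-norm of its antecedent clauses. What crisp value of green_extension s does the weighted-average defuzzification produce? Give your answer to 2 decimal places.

23.57

R1 (z=43.5): some=0.51, long=0.46; AND[min(a, b)] → w = 0.46
R2 (z=25.0): many=0.83, moderate=0.47, ¬medium=1−0.46=0.54; AND[min(a, b)] → w = 0.47
R3 (z=5.0): ¬moderate=1−0.47=0.53 → w = 0.53
Weighted average = (0.46·43.5 + 0.47·25.0 + 0.53·5.0) / (0.46 + 0.47 + 0.53)
  = 34.4100 / 1.4600 = 23.57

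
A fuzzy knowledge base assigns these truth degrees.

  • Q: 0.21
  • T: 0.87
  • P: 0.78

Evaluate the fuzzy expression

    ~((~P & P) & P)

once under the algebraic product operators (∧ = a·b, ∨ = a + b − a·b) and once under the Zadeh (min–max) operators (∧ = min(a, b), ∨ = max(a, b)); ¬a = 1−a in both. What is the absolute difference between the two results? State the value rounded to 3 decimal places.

0.086

Under algebraic product:
  ~P = 1 − 0.7800 = 0.2200
  ~P & P = a·b on (0.2200, 0.7800) = 0.1716
  (~P & P) & P = a·b on (0.1716, 0.7800) = 0.1338
  ~((~P & P) & P) = 1 − 0.1338 = 0.8662
  → value = 0.8662
Under Zadeh (min–max):
  ~P = 1 − 0.78 = 0.22
  ~P & P = min(a, b) on (0.22, 0.78) = 0.22
  (~P & P) & P = min(a, b) on (0.22, 0.78) = 0.22
  ~((~P & P) & P) = 1 − 0.22 = 0.78
  → value = 0.7800
|0.8662 − 0.7800| = 0.086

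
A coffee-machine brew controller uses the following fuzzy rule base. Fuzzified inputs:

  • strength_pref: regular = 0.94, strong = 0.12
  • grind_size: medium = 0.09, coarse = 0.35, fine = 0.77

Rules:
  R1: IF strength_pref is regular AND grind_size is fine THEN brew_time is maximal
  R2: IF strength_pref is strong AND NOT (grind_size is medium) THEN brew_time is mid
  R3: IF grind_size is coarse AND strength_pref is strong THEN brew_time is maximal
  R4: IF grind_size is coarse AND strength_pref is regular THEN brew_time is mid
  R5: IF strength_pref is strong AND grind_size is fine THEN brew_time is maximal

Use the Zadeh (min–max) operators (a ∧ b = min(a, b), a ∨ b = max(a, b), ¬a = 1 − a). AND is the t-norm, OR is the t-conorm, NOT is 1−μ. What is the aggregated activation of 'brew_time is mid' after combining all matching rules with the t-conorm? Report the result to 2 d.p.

R1: regular=0.94, fine=0.77; AND[min(a, b)] → w = 0.77
R2: strong=0.12, ¬medium=1−0.09=0.91; AND[min(a, b)] → w = 0.12
R3: coarse=0.35, strong=0.12; AND[min(a, b)] → w = 0.12
R4: coarse=0.35, regular=0.94; AND[min(a, b)] → w = 0.35
R5: strong=0.12, fine=0.77; AND[min(a, b)] → w = 0.12
Rules with consequent 'mid': {R2, R4} → strengths 0.12, 0.35
Aggregate via t-conorm [max(a, b)]: 0.35

0.35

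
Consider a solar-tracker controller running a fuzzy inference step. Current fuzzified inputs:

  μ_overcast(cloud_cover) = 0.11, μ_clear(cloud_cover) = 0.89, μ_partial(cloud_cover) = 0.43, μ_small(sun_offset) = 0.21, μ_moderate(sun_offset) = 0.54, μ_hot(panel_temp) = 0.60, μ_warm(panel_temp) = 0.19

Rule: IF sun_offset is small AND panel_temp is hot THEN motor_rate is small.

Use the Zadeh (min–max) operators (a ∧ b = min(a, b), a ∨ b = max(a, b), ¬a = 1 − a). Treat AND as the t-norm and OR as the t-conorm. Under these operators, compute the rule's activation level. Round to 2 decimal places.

firing strength: small=0.21, hot=0.60; AND[min(a, b)] → w = 0.21

0.21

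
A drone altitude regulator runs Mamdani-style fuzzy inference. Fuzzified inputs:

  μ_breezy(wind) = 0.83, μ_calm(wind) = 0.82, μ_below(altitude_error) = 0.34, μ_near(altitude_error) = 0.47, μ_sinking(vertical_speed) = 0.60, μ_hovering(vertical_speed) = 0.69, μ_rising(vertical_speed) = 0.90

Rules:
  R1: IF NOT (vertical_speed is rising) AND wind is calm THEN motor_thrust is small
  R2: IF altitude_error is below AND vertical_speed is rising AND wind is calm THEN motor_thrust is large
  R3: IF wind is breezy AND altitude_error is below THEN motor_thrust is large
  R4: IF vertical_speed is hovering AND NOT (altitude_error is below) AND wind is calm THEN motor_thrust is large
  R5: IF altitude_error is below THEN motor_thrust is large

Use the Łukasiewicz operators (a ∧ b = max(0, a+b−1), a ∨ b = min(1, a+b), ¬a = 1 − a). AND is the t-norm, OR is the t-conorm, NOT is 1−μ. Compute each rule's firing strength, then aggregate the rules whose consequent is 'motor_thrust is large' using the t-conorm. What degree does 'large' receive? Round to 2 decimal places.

0.74

R1: ¬rising=1−0.90=0.10, calm=0.82; AND[max(0, a+b−1)] → w = 0.00
R2: below=0.34, rising=0.90, calm=0.82; AND[max(0, a+b−1)] → w = 0.06
R3: breezy=0.83, below=0.34; AND[max(0, a+b−1)] → w = 0.17
R4: hovering=0.69, ¬below=1−0.34=0.66, calm=0.82; AND[max(0, a+b−1)] → w = 0.17
R5: below=0.34 → w = 0.34
Rules with consequent 'large': {R2, R3, R4, R5} → strengths 0.06, 0.17, 0.17, 0.34
Aggregate via t-conorm [min(1, a+b)]: 0.74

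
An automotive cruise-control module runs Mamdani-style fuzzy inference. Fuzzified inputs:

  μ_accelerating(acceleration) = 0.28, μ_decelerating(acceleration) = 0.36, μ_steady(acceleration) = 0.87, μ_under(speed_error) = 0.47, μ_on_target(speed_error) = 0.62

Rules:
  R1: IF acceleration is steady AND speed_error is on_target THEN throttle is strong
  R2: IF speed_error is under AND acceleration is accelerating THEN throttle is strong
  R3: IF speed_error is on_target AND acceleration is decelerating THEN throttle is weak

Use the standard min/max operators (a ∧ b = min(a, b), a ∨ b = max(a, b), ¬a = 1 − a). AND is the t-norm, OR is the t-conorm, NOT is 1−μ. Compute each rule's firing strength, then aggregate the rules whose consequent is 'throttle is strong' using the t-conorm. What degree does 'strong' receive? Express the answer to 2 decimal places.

0.62

R1: steady=0.87, on_target=0.62; AND[min(a, b)] → w = 0.62
R2: under=0.47, accelerating=0.28; AND[min(a, b)] → w = 0.28
R3: on_target=0.62, decelerating=0.36; AND[min(a, b)] → w = 0.36
Rules with consequent 'strong': {R1, R2} → strengths 0.62, 0.28
Aggregate via t-conorm [max(a, b)]: 0.62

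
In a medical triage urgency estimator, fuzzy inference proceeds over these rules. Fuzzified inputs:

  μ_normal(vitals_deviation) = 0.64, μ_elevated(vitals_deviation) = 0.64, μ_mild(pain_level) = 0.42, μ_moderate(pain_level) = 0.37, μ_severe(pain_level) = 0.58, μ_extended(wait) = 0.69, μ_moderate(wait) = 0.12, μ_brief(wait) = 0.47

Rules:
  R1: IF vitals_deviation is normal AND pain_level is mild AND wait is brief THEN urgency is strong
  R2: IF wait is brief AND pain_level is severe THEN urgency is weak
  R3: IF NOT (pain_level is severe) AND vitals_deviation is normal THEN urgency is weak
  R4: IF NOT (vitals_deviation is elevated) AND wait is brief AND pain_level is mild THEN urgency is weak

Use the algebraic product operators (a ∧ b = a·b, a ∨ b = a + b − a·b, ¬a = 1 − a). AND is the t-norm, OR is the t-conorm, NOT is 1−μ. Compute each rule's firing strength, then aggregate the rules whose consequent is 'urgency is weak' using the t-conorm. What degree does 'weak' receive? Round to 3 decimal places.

0.506

R1: normal=0.64, mild=0.42, brief=0.47; AND[a·b] → w = 0.1263
R2: brief=0.47, severe=0.58; AND[a·b] → w = 0.2726
R3: ¬severe=1−0.58=0.42, normal=0.64; AND[a·b] → w = 0.2688
R4: ¬elevated=1−0.64=0.36, brief=0.47, mild=0.42; AND[a·b] → w = 0.0711
Rules with consequent 'weak': {R2, R3, R4} → strengths 0.2726, 0.2688, 0.0711
Aggregate via t-conorm [a + b − a·b]: 0.5059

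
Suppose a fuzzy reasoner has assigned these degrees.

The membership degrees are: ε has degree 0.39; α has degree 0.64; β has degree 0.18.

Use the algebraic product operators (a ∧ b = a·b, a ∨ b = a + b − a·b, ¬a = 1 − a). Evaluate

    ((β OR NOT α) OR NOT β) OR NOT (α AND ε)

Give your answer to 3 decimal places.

0.976

NOT α = 1 − 0.6400 = 0.3600
β OR NOT α = a + b − a·b on (0.1800, 0.3600) = 0.4752
NOT β = 1 − 0.1800 = 0.8200
(β OR NOT α) OR NOT β = a + b − a·b on (0.4752, 0.8200) = 0.9055
α AND ε = a·b on (0.6400, 0.3900) = 0.2496
NOT (α AND ε) = 1 − 0.2496 = 0.7504
((β OR NOT α) OR NOT β) OR NOT (α AND ε) = a + b − a·b on (0.9055, 0.7504) = 0.9764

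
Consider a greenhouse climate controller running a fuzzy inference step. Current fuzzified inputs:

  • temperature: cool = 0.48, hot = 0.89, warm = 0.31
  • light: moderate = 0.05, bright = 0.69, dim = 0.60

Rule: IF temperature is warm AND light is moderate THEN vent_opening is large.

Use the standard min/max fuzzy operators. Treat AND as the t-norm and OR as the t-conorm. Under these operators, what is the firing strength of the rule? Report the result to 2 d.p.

0.05

firing strength: warm=0.31, moderate=0.05; AND[min(a, b)] → w = 0.05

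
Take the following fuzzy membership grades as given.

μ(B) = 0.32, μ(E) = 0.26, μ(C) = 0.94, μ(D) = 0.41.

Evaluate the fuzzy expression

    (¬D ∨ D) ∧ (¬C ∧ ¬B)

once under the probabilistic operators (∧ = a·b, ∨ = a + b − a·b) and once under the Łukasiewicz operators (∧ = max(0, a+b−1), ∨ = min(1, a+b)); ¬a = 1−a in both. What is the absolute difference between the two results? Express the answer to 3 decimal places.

Under probabilistic:
  ¬D = 1 − 0.4100 = 0.5900
  ¬D ∨ D = a + b − a·b on (0.5900, 0.4100) = 0.7581
  ¬C = 1 − 0.9400 = 0.0600
  ¬B = 1 − 0.3200 = 0.6800
  ¬C ∧ ¬B = a·b on (0.0600, 0.6800) = 0.0408
  (¬D ∨ D) ∧ (¬C ∧ ¬B) = a·b on (0.7581, 0.0408) = 0.0309
  → value = 0.0309
Under Łukasiewicz:
  ¬D = 1 − 0.41 = 0.59
  ¬D ∨ D = min(1, a+b) on (0.59, 0.41) = 1.00
  ¬C = 1 − 0.94 = 0.06
  ¬B = 1 − 0.32 = 0.68
  ¬C ∧ ¬B = max(0, a+b−1) on (0.06, 0.68) = 0.00
  (¬D ∨ D) ∧ (¬C ∧ ¬B) = max(0, a+b−1) on (1.00, 0.00) = 0.00
  → value = 0.0000
|0.0309 − 0.0000| = 0.031

0.031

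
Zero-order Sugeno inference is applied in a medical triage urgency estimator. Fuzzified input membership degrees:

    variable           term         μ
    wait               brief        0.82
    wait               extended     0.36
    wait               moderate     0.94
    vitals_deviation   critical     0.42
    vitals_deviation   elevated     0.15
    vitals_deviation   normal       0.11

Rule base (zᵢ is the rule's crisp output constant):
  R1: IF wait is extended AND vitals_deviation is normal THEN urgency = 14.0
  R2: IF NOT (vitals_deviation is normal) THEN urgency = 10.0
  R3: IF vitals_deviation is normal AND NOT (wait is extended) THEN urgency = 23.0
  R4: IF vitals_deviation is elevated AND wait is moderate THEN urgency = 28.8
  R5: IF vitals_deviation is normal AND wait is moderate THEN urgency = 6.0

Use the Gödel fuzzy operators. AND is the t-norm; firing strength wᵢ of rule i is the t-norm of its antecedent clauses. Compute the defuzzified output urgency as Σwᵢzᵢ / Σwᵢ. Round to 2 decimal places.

13.10

R1 (z=14.0): extended=0.36, normal=0.11; AND[min(a, b)] → w = 0.11
R2 (z=10.0): ¬normal=1−0.11=0.89 → w = 0.89
R3 (z=23.0): normal=0.11, ¬extended=1−0.36=0.64; AND[min(a, b)] → w = 0.11
R4 (z=28.8): elevated=0.15, moderate=0.94; AND[min(a, b)] → w = 0.15
R5 (z=6.0): normal=0.11, moderate=0.94; AND[min(a, b)] → w = 0.11
Weighted average = (0.11·14.0 + 0.89·10.0 + 0.11·23.0 + 0.15·28.8 + 0.11·6.0) / (0.11 + 0.89 + 0.11 + 0.15 + 0.11)
  = 17.9500 / 1.3700 = 13.10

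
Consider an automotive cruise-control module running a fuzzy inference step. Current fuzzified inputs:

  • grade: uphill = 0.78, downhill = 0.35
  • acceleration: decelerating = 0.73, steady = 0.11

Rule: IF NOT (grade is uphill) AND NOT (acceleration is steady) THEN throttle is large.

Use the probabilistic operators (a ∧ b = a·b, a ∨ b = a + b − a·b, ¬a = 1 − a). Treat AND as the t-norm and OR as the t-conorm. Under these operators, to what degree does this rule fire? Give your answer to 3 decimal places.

firing strength: ¬uphill=1−0.78=0.22, ¬steady=1−0.11=0.89; AND[a·b] → w = 0.1958

0.196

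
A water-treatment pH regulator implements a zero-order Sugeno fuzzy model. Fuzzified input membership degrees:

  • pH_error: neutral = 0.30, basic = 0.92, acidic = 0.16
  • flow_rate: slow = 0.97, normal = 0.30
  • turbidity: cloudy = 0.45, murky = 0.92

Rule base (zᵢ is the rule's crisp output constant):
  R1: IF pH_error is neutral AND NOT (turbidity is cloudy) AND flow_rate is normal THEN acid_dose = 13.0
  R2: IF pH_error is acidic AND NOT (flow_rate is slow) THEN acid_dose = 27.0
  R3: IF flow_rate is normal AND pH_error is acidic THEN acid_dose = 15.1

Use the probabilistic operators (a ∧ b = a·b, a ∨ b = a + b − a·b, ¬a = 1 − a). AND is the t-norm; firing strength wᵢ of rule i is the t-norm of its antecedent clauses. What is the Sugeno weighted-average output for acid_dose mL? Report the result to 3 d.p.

14.642

R1 (z=13.0): neutral=0.30, ¬cloudy=1−0.45=0.55, normal=0.30; AND[a·b] → w = 0.0495
R2 (z=27.0): acidic=0.16, ¬slow=1−0.97=0.03; AND[a·b] → w = 0.0048
R3 (z=15.1): normal=0.30, acidic=0.16; AND[a·b] → w = 0.0480
Weighted average = (0.0495·13.0 + 0.0048·27.0 + 0.0480·15.1) / (0.0495 + 0.0048 + 0.0480)
  = 1.4979 / 0.1023 = 14.642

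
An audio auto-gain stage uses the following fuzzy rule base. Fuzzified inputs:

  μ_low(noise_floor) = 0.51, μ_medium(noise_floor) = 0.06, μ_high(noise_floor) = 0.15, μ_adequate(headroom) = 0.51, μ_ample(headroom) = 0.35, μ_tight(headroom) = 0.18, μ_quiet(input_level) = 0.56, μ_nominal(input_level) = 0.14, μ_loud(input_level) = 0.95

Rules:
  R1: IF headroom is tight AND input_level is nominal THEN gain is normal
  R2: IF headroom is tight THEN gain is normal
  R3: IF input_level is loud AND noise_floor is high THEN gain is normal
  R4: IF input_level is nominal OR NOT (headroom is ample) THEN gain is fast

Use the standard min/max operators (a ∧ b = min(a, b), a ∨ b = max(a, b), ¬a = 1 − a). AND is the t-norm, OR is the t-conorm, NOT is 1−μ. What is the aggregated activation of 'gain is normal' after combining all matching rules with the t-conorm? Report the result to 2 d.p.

0.18

R1: tight=0.18, nominal=0.14; AND[min(a, b)] → w = 0.14
R2: tight=0.18 → w = 0.18
R3: loud=0.95, high=0.15; AND[min(a, b)] → w = 0.15
R4: nominal=0.14, ¬ample=1−0.35=0.65; OR[max(a, b)] → w = 0.65
Rules with consequent 'normal': {R1, R2, R3} → strengths 0.14, 0.18, 0.15
Aggregate via t-conorm [max(a, b)]: 0.18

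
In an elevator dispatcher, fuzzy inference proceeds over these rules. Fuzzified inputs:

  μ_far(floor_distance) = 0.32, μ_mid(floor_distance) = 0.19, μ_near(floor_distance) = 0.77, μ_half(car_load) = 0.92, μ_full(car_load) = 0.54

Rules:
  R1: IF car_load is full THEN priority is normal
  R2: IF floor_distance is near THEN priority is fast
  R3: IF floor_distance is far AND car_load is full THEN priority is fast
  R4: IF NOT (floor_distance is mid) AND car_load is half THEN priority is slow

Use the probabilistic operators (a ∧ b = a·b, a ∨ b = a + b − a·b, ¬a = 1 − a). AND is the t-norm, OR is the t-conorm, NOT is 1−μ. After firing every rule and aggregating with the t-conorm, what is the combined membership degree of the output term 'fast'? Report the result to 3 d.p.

R1: full=0.54 → w = 0.5400
R2: near=0.77 → w = 0.7700
R3: far=0.32, full=0.54; AND[a·b] → w = 0.1728
R4: ¬mid=1−0.19=0.81, half=0.92; AND[a·b] → w = 0.7452
Rules with consequent 'fast': {R2, R3} → strengths 0.7700, 0.1728
Aggregate via t-conorm [a + b − a·b]: 0.8097

0.810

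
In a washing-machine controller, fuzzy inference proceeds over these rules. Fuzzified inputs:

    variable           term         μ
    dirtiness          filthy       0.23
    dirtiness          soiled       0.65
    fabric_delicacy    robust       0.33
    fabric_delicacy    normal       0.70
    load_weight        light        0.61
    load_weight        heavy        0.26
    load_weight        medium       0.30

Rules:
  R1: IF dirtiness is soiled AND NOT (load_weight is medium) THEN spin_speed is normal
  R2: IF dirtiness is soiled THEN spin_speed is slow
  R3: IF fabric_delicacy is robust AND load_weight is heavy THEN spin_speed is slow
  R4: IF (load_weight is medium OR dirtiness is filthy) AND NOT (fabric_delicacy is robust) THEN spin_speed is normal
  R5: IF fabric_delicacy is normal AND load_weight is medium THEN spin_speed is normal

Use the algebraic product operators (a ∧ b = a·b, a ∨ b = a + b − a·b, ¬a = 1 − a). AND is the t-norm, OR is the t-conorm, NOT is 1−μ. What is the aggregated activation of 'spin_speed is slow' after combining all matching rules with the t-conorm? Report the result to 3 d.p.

R1: soiled=0.65, ¬medium=1−0.30=0.70; AND[a·b] → w = 0.4550
R2: soiled=0.65 → w = 0.6500
R3: robust=0.33, heavy=0.26; AND[a·b] → w = 0.0858
R4: (medium=0.30 OR filthy=0.23) = 0.4610; AND[a·b] with ¬robust=1−0.33=0.67 → w = 0.3089
R5: normal=0.70, medium=0.30; AND[a·b] → w = 0.2100
Rules with consequent 'slow': {R2, R3} → strengths 0.6500, 0.0858
Aggregate via t-conorm [a + b − a·b]: 0.6800

0.680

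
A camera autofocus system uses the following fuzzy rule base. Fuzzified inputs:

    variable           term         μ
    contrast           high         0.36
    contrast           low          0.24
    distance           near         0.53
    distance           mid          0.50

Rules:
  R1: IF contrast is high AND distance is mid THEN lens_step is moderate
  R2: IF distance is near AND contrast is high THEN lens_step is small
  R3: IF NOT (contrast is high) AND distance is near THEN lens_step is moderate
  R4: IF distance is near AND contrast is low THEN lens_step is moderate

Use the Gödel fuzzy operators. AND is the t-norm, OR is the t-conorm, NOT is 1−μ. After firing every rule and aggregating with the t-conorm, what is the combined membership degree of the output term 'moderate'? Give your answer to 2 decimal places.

R1: high=0.36, mid=0.50; AND[min(a, b)] → w = 0.36
R2: near=0.53, high=0.36; AND[min(a, b)] → w = 0.36
R3: ¬high=1−0.36=0.64, near=0.53; AND[min(a, b)] → w = 0.53
R4: near=0.53, low=0.24; AND[min(a, b)] → w = 0.24
Rules with consequent 'moderate': {R1, R3, R4} → strengths 0.36, 0.53, 0.24
Aggregate via t-conorm [max(a, b)]: 0.53

0.53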